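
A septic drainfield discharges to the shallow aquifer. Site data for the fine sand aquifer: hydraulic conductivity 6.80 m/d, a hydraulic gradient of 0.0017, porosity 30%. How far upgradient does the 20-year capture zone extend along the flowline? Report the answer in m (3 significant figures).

281 m

q = Ki = 6.80 × 0.0017 = 0.01156 m/d
v = Ki/n = 6.80·0.0017/0.30 = 0.03853 m/d
T = 20 yr × 365 = 7300 d
L = v × T = 0.03853 × 7300 = 281.3 m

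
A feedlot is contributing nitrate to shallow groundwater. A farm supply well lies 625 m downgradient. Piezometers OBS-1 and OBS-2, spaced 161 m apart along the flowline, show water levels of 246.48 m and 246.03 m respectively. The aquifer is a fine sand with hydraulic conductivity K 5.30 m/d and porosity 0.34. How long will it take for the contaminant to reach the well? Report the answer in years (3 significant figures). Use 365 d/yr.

Hydraulic gradient i = (246.48 − 246.03) / 161 = 0.45 / 161 = 0.002795
q = Ki = 5.30 × 0.002795 = 0.01481 m/d
Average linear velocity = 0.01481 / 0.34 = 0.04357 m/d
t = L / v = 625 / 0.04357 = 14340 d
   = 14340 / 365 = 39.3 yr

39.3 years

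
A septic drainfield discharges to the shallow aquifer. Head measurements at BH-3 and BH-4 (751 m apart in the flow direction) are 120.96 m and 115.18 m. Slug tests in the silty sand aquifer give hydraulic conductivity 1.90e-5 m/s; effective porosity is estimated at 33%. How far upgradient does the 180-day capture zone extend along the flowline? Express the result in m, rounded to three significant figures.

6.89 m

Hydraulic gradient i = (120.96 − 115.18) / 751 = 5.78 / 751 = 0.007696
K = 1.90e-5 m/s × 86400 s/d = 1.642 m/d
q = Ki = 1.642 × 0.007696 = 0.01263 m/d
Average linear velocity = 0.01263 / 0.33 = 0.03829 m/d
L = v × T = 0.03829 × 180 = 6.892 m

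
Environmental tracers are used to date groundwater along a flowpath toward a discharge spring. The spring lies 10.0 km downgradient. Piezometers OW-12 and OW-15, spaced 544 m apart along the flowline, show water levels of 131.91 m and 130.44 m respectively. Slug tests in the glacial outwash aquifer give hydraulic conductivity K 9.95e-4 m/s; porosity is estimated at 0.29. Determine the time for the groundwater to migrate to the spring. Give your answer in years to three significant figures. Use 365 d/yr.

Hydraulic gradient i = (131.91 − 130.44) / 544 = 1.47 / 544 = 0.002702
K = 9.95e-4 m/s × 86400 s/d = 85.97 m/d
q = Ki = 85.97 × 0.002702 = 0.2323 m/d
Seepage velocity v = q / n = 0.2323 / 0.29 = 0.8010 m/d
L = 10.0 km = 10000 m
t = L / v = 10000 / 0.8010 = 12480 d
   = 12480 / 365 = 34.2 yr

34.2 years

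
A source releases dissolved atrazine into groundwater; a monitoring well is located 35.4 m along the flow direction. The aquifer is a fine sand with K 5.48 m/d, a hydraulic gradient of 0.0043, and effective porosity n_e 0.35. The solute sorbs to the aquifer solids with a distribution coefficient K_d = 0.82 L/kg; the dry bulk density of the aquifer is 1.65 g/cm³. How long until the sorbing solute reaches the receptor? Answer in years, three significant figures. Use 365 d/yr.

Darcy flux q = K·i = 5.48 × 0.0043 = 0.02356 m/d
Seepage velocity v = q / n = 0.02356 / 0.35 = 0.06733 m/d
Retardation R = 1 + ρ_b·K_d/n = 1 + 1.65×0.82/0.35 = 4.866
Contaminant velocity v_c = v/R = 0.06733/4.866 = 0.01384 m/d
t = L/v_c = 35.4/0.01384 = 2558 d
   = 2558/365 = 7.01 yr

7.01 years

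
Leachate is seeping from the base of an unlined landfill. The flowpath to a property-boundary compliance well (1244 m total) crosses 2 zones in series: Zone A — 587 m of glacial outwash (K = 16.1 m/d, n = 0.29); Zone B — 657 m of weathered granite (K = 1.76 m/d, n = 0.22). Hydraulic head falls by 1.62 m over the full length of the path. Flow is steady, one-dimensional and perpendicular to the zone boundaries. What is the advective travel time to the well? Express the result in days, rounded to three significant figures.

Steady 1-D flow in series ⇒ the Darcy flux q is identical in every zone and the zone head losses add (resistances L/K in series).
Σ(L/K) = 587/16.1 + 657/1.76 = 36.46 + 373.3 = 409.8 d
q = ΔH / Σ(L/K) = 1.62 / 409.8 = 0.003954 m/d (same in every zone)
Zone A: v = q/n = 0.003954/0.29 = 0.01363 m/d → t_A = 587/0.01363 = 43060 d
Zone B: v = q/n = 0.003954/0.22 = 0.01797 m/d → t_B = 657/0.01797 = 36560 d
Total t = 43060 + 36560 = 79620 d

79600 days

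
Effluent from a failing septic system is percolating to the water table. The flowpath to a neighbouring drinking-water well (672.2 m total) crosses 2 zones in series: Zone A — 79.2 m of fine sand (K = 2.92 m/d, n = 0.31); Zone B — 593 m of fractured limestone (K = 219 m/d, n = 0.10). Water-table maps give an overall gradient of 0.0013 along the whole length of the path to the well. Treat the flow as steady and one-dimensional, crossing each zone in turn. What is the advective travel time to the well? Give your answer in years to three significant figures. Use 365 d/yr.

7.84 years

Continuity: the same q passes through each zone, so ΔH = q·Σ(L_j/K_j) — the zones act as resistances in series.
Σ(L/K) = 79.2/2.92 + 593/219 = 27.12 + 2.708 = 29.83 d
K_eq = L_total / Σ(L/K) = 672.2 / 29.83 = 22.53 m/d
q = K_eq · i = 22.53 × 0.0013 = 0.02929 m/d (same in every zone)
Zone A: v = q/n = 0.02929/0.31 = 0.09450 m/d → t_A = 79.2/0.09450 = 838.1 d
Zone B: v = q/n = 0.02929/0.10 = 0.2929 m/d → t_B = 593/0.2929 = 2024 d
Total t = 838.1 + 2024 = 2862 d
   = 2862 / 365 = 7.84 yr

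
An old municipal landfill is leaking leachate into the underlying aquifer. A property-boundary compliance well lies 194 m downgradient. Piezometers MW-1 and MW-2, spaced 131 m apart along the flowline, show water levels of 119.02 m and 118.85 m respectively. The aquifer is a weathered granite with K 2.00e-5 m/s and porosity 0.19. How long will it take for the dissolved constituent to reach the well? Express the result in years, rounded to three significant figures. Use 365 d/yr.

Hydraulic gradient i = (119.02 − 118.85) / 131 = 0.17 / 131 = 0.001298
K = 2.00e-5 m/s × 86400 s/d = 1.728 m/d
Darcy flux q = K·i = 1.728 × 0.001298 = 0.002242 m/d
Average linear velocity = 0.002242 / 0.19 = 0.01180 m/d
t = L / v = 194 / 0.01180 = 16440 d
   = 16440 / 365 = 45.0 yr

45.0 years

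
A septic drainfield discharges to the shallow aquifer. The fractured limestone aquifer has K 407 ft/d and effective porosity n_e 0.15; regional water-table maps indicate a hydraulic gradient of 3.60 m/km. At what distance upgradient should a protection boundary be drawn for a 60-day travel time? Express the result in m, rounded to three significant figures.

179 m

K = 407 ft/d × 0.3048 = 124.1 m/d
Specific discharge q = 124.1 × 0.0036 = 0.4466 m/d
Seepage velocity v = q / n = 0.4466 / 0.15 = 2.977 m/d
L = v × T = 2.977 × 60 = 178.6 m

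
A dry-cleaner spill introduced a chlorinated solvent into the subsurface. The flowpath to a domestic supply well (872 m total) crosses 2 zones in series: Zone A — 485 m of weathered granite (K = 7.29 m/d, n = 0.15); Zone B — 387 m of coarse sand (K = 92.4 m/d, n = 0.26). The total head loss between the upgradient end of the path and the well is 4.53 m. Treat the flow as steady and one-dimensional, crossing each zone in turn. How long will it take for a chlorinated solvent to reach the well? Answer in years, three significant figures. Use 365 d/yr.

Continuity: the same q passes through each zone, so ΔH = q·Σ(L_j/K_j) — the zones act as resistances in series.
Σ(L/K) = 485/7.29 + 387/92.4 = 66.53 + 4.188 = 70.72 d
q = ΔH / Σ(L/K) = 4.53 / 70.72 = 0.06406 m/d (same in every zone)
Zone A: v = q/n = 0.06406/0.15 = 0.4270 m/d → t_A = 485/0.4270 = 1136 d
Zone B: v = q/n = 0.06406/0.26 = 0.2464 m/d → t_B = 387/0.2464 = 1571 d
Total t = 1136 + 1571 = 2706 d
   = 2706 / 365 = 7.42 yr

7.42 years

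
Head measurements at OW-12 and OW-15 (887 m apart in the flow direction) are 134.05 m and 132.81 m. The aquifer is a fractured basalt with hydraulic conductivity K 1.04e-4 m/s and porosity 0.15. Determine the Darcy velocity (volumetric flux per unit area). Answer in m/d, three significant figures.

Hydraulic gradient i = (134.05 − 132.81) / 887 = 1.24 / 887 = 0.001398
K = 1.04e-4 m/s × 86400 s/d = 8.986 m/d
q = Ki = 8.986 × 0.001398 = 0.01256 m/d

0.0126 m/d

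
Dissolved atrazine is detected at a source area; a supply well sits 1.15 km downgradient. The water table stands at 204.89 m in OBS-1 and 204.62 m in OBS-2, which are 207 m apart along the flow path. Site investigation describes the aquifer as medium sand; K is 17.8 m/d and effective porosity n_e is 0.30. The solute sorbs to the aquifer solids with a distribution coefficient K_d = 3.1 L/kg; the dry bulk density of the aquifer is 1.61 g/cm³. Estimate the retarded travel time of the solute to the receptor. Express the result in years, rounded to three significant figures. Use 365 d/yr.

Hydraulic gradient i = (204.89 − 204.62) / 207 = 0.27 / 207 = 0.001304
Darcy flux q = K·i = 17.8 × 0.001304 = 0.02322 m/d
Seepage velocity v = q / n = 0.02322 / 0.30 = 0.07739 m/d
Retardation R = 1 + ρ_b·K_d/n = 1 + 1.61×3.1/0.30 = 17.64
Contaminant velocity v_c = v/R = 0.07739/17.64 = 0.004388 m/d
L = 1.15 km = 1150 m
t = L/v_c = 1150/0.004388 = 262100 d
   = 262100/365 = 718 yr

718 years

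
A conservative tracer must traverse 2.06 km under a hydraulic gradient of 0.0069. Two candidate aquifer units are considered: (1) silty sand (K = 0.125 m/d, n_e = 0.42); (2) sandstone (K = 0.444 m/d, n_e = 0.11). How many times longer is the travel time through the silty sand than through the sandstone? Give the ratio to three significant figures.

13.6

Unit 1 (silty sand): v = 0.125×0.0069/0.42 = 0.002054 m/d, t = 2060/0.002054 = 1.003e6 d
Unit 2 (sandstone): v = 0.444×0.0069/0.11 = 0.02785 m/d, t = 2060/0.02785 = 73970 d
t(silty sand) / t(sandstone) = 1.003e6/73970 = 13.6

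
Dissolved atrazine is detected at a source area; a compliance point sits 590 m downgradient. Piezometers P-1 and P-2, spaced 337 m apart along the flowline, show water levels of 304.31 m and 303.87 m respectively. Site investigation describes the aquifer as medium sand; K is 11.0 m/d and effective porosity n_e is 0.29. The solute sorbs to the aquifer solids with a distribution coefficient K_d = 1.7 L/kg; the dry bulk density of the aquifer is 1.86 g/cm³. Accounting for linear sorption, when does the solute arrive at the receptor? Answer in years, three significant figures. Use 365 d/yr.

Hydraulic gradient i = (304.31 − 303.87) / 337 = 0.44 / 337 = 0.001306
q = Ki = 11.0 × 0.001306 = 0.01436 m/d
Seepage velocity v = q / n = 0.01436 / 0.29 = 0.04952 m/d
Retardation R = 1 + ρ_b·K_d/n = 1 + 1.86×1.7/0.29 = 11.90
Contaminant velocity v_c = v/R = 0.04952/11.90 = 0.004160 m/d
t = L/v_c = 590/0.004160 = 141800 d
   = 141800/365 = 389 yr

389 years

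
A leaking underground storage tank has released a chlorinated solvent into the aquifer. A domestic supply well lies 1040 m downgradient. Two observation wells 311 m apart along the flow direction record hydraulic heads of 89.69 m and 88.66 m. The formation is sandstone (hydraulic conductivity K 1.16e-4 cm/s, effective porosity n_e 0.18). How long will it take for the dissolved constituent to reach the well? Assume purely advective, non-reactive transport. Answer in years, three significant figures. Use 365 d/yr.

Hydraulic gradient i = (89.69 − 88.66) / 311 = 1.03 / 311 = 0.003312
K = 1.16e-4 cm/s × 864 = 0.1002 m/d
Darcy flux q = K·i = 0.1002 × 0.003312 = 3.319e-4 m/d
Average linear velocity = 3.319e-4 / 0.18 = 0.001844 m/d
t = L / v = 1040 / 0.001844 = 564000 d
   = 564000 / 365 = 1550 yr

1550 years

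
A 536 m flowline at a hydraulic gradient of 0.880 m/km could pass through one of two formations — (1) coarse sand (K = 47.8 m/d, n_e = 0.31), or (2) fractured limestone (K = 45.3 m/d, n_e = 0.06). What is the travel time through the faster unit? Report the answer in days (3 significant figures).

807 days

Unit 1 (coarse sand): v = 47.8×8.8e-4/0.31 = 0.1357 m/d, t = 536/0.1357 = 3950 d
Unit 2 (fractured limestone): v = 45.3×8.8e-4/0.06 = 0.6644 m/d, t = 536/0.6644 = 806.7 d
Faster unit: t = 807 d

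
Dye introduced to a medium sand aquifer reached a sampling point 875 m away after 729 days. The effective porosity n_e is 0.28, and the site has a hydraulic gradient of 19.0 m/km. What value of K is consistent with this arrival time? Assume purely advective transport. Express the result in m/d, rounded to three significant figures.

17.7 m/d

v = L / t = 875 / 729 = 1.200 m/d
K = v · n / i = 1.200 × 0.28 / 0.019 = 17.7 m/d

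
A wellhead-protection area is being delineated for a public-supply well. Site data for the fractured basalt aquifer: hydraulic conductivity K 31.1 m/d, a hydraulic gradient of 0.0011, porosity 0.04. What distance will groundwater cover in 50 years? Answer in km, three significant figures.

15.6 km

q = Ki = 31.1 × 0.0011 = 0.03421 m/d
v_s = q/n_e = 0.03421/0.04 = 0.8553 m/d
T = 50 yr × 365 = 18250 d
L = v × T = 0.8553 × 18250 = 15610 m
   = 15.6 km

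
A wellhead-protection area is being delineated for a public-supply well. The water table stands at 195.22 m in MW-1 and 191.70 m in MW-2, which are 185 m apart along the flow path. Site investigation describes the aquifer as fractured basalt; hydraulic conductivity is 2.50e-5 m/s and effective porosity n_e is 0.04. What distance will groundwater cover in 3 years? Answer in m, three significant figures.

Hydraulic gradient i = (195.22 − 191.70) / 185 = 3.52 / 185 = 0.01903
K = 2.50e-5 m/s × 86400 s/d = 2.160 m/d
q = Ki = 2.160 × 0.01903 = 0.04110 m/d
v_s = q/n_e = 0.04110/0.04 = 1.027 m/d
T = 3 yr × 365 = 1095 d
L = v × T = 1.027 × 1095 = 1125 m

1130 m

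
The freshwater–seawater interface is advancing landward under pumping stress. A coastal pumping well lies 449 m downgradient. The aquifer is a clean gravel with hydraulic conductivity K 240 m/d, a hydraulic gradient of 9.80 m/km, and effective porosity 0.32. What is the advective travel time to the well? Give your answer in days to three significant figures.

q = Ki = 240 × 0.0098 = 2.352 m/d
Seepage velocity v = q / n = 2.352 / 0.32 = 7.350 m/d
t = L / v = 449 / 7.350 = 61.09 d

61.1 days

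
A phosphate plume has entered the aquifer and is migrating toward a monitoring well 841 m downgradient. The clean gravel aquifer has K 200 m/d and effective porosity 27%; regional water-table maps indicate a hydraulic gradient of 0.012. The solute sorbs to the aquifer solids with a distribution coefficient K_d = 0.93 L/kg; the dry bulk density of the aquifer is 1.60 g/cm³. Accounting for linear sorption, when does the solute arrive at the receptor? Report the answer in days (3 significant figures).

616 days

Darcy flux q = K·i = 200 × 0.012 = 2.400 m/d
v = Ki/n = 200·0.012/0.27 = 8.889 m/d
Retardation R = 1 + ρ_b·K_d/n = 1 + 1.60×0.93/0.27 = 6.511
Contaminant velocity v_c = v/R = 8.889/6.511 = 1.365 m/d
t = L/v_c = 841/1.365 = 616.0 d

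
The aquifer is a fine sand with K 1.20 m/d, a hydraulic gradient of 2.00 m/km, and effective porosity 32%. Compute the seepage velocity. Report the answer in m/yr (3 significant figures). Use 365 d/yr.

Darcy flux q = K·i = 1.20 × 0.0020 = 0.002400 m/d
v_s = q/n_e = 0.002400/0.32 = 0.007500 m/d
   = 0.007500 × 365 = 2.74 m/yr

2.74 m/yr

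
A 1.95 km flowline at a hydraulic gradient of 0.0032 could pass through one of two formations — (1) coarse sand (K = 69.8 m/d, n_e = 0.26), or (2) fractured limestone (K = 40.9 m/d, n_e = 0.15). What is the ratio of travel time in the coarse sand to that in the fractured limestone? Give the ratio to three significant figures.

Unit 1 (coarse sand): v = 69.8×0.0032/0.26 = 0.8591 m/d, t = 1950/0.8591 = 2270 d
Unit 2 (fractured limestone): v = 40.9×0.0032/0.15 = 0.8725 m/d, t = 1950/0.8725 = 2235 d
t(coarse sand) / t(fractured limestone) = 2270/2235 = 1.02

1.02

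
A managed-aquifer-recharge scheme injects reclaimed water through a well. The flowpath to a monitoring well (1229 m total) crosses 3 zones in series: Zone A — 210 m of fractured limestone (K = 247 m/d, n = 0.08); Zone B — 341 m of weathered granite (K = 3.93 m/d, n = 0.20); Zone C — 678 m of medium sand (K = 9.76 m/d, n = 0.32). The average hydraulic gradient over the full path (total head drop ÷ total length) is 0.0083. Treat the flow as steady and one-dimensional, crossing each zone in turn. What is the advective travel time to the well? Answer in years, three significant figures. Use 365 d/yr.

For zones in series the flux q is common to all zones; the equivalent conductivity is the harmonic (thickness-weighted) mean, K_eq = L_total / Σ(L_j/K_j).
Σ(L/K) = 210/247 + 341/3.93 + 678/9.76 = 0.8502 + 86.77 + 69.47 = 157.1 d
K_eq = L_total / Σ(L/K) = 1229 / 157.1 = 7.824 m/d
q = K_eq · i = 7.824 × 0.0083 = 0.06494 m/d (same in every zone)
Zone A: v = q/n = 0.06494/0.08 = 0.8117 m/d → t_A = 210/0.8117 = 258.7 d
Zone B: v = q/n = 0.06494/0.20 = 0.3247 m/d → t_B = 341/0.3247 = 1050 d
Zone C: v = q/n = 0.06494/0.32 = 0.2029 m/d → t_C = 678/0.2029 = 3341 d
Total t = 258.7 + 1050 + 3341 = 4650 d
   = 4650 / 365 = 12.7 yr

12.7 years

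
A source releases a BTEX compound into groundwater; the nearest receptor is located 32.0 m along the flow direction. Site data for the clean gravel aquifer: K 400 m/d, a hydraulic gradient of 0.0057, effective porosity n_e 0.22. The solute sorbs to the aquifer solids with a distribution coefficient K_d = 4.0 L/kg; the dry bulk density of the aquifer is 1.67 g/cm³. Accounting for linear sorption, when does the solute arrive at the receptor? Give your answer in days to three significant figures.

96.8 days

Specific discharge q = 400 × 0.0057 = 2.280 m/d
Seepage velocity v = q / n = 2.280 / 0.22 = 10.36 m/d
Retardation R = 1 + ρ_b·K_d/n = 1 + 1.67×4.0/0.22 = 31.36
Contaminant velocity v_c = v/R = 10.36/31.36 = 0.3304 m/d
t = L/v_c = 32.0/0.3304 = 96.84 d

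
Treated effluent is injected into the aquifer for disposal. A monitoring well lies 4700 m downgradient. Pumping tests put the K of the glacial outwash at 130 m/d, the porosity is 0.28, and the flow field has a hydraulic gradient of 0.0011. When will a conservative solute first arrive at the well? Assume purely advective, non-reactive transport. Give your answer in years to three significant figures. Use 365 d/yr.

25.2 years

Darcy flux q = K·i = 130 × 0.0011 = 0.1430 m/d
v_s = q/n_e = 0.1430/0.28 = 0.5107 m/d
t = L / v = 4700 / 0.5107 = 9203 d
   = 9203 / 365 = 25.2 yr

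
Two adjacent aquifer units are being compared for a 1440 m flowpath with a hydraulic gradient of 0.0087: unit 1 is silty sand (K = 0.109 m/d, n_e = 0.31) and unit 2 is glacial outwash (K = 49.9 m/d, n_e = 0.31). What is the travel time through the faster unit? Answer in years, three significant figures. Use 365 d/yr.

2.82 years

Unit 1 (silty sand): v = 0.109×0.0087/0.31 = 0.003059 m/d, t = 1440/0.003059 = 470700 d
Unit 2 (glacial outwash): v = 49.9×0.0087/0.31 = 1.400 m/d, t = 1440/1.400 = 1028 d
Faster: 1028 d / 365 = 2.82 yr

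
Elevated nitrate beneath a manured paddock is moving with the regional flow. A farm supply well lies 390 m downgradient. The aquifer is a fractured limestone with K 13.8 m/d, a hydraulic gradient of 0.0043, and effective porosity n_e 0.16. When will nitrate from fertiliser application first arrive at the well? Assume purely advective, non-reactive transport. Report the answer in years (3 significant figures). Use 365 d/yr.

Specific discharge q = 13.8 × 0.0043 = 0.05934 m/d
v = Ki/n = 13.8·0.0043/0.16 = 0.3709 m/d
t = L / v = 390 / 0.3709 = 1052 d
   = 1052 / 365 = 2.88 yr

2.88 years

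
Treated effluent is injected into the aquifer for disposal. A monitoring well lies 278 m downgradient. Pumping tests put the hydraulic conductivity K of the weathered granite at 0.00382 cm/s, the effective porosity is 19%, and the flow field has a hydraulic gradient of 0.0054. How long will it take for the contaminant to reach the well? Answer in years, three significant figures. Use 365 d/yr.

8.12 years

K = 0.00382 cm/s × 864 = 3.300 m/d
Specific discharge q = 3.300 × 0.0054 = 0.01782 m/d
Seepage velocity v = q / n = 0.01782 / 0.19 = 0.09380 m/d
t = L / v = 278 / 0.09380 = 2964 d
   = 2964 / 365 = 8.12 yr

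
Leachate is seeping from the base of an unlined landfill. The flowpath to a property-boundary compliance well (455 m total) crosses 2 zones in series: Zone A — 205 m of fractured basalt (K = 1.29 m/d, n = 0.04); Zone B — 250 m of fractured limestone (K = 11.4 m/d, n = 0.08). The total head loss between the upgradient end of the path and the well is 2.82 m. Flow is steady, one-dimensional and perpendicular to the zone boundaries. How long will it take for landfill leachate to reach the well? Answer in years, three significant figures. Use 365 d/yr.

Continuity: the same q passes through each zone, so ΔH = q·Σ(L_j/K_j) — the zones act as resistances in series.
Σ(L/K) = 205/1.29 + 250/11.4 = 158.9 + 21.93 = 180.8 d
q = ΔH / Σ(L/K) = 2.82 / 180.8 = 0.01559 m/d (same in every zone)
Zone A: v = q/n = 0.01559/0.04 = 0.3898 m/d → t_A = 205/0.3898 = 525.9 d
Zone B: v = q/n = 0.01559/0.08 = 0.1949 m/d → t_B = 250/0.1949 = 1283 d
Total t = 525.9 + 1283 = 1808 d
   = 1808 / 365 = 4.95 yr

4.95 years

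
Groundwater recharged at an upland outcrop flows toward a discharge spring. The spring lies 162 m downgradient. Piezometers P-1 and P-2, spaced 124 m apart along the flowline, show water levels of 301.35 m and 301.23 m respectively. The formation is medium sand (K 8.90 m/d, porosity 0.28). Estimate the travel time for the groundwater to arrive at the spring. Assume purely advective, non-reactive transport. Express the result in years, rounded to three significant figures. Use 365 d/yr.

14.4 years

Hydraulic gradient i = (301.35 − 301.23) / 124 = 0.12 / 124 = 9.677e-4
Specific discharge q = 8.90 × 9.677e-4 = 0.008613 m/d
v = Ki/n = 8.90·9.677e-4/0.28 = 0.03076 m/d
t = L / v = 162 / 0.03076 = 5267 d
   = 5267 / 365 = 14.4 yr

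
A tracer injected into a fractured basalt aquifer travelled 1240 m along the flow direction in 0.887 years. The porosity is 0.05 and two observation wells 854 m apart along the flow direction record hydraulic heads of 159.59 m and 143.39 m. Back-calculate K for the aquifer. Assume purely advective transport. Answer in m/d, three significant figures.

Hydraulic gradient i = (159.59 − 143.39) / 854 = 16.20 / 854 = 0.01897
t = 0.887 years = 323.8 d
v = L / t = 1240 / 323.8 = 3.830 m/d
K = v · n / i = 3.830 × 0.05 / 0.01897 = 10.1 m/d

10.1 m/d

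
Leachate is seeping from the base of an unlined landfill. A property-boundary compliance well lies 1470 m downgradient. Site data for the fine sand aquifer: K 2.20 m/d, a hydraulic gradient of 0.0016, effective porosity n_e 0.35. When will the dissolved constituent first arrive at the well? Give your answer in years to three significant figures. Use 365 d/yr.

400 years

Darcy flux q = K·i = 2.20 × 0.0016 = 0.003520 m/d
Average linear velocity = 0.003520 / 0.35 = 0.01006 m/d
t = L / v = 1470 / 0.01006 = 146200 d
   = 146200 / 365 = 400 yr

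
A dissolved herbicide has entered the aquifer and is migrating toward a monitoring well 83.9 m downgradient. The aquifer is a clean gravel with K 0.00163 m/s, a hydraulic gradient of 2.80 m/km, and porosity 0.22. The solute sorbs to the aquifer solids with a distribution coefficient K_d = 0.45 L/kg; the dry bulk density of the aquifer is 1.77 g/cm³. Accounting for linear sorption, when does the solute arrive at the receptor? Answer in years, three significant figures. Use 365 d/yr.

0.593 years

K = 0.00163 m/s × 86400 s/d = 140.8 m/d
q = Ki = 140.8 × 0.0028 = 0.3943 m/d
Average linear velocity = 0.3943 / 0.22 = 1.792 m/d
Retardation R = 1 + ρ_b·K_d/n = 1 + 1.77×0.45/0.22 = 4.620
Contaminant velocity v_c = v/R = 1.792/4.620 = 0.3879 m/d
t = L/v_c = 83.9/0.3879 = 216.3 d
   = 216.3/365 = 0.593 yr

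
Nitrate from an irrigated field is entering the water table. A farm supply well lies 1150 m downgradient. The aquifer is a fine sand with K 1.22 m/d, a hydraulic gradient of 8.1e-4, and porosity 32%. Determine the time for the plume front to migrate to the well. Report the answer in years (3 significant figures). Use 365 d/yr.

1020 years

q = Ki = 1.22 × 8.1e-4 = 9.882e-4 m/d
Average linear velocity = 9.882e-4 / 0.32 = 0.003088 m/d
t = L / v = 1150 / 0.003088 = 372400 d
   = 372400 / 365 = 1020 yr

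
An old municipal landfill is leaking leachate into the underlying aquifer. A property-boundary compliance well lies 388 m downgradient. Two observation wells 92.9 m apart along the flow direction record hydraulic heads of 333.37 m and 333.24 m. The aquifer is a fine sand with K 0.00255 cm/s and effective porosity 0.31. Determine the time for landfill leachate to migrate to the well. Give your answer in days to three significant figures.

39000 days

Hydraulic gradient i = (333.37 − 333.24) / 92.9 = 0.13 / 92.9 = 0.001399
K = 0.00255 cm/s × 864 = 2.203 m/d
Specific discharge q = 2.203 × 0.001399 = 0.003083 m/d
v = Ki/n = 2.203·0.001399/0.31 = 0.009945 m/d
t = L / v = 388 / 0.009945 = 39010 d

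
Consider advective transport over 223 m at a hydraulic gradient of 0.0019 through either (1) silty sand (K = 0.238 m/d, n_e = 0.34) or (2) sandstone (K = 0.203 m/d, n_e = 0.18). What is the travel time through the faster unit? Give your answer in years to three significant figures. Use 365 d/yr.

285 years

Unit 1 (silty sand): v = 0.238×0.0019/0.34 = 0.001330 m/d, t = 223/0.001330 = 167700 d
Unit 2 (sandstone): v = 0.203×0.0019/0.18 = 0.002143 m/d, t = 223/0.002143 = 104100 d
Faster: 104100 d / 365 = 285 yr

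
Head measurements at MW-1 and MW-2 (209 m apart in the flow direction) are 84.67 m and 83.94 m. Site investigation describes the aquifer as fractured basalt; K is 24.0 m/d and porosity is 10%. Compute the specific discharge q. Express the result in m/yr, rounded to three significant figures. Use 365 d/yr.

Hydraulic gradient i = (84.67 − 83.94) / 209 = 0.73 / 209 = 0.003493
Specific discharge q = 24.0 × 0.003493 = 0.08383 m/d
   = 0.08383 × 365 = 30.6 m/yr

30.6 m/yr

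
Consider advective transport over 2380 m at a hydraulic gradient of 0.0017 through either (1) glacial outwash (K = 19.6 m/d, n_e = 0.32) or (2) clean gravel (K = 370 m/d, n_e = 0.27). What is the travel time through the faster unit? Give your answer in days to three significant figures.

Unit 1 (glacial outwash): v = 19.6×0.0017/0.32 = 0.1041 m/d, t = 2380/0.1041 = 22860 d
Unit 2 (clean gravel): v = 370×0.0017/0.27 = 2.330 m/d, t = 2380/2.330 = 1022 d
Faster unit: t = 1020 d

1020 days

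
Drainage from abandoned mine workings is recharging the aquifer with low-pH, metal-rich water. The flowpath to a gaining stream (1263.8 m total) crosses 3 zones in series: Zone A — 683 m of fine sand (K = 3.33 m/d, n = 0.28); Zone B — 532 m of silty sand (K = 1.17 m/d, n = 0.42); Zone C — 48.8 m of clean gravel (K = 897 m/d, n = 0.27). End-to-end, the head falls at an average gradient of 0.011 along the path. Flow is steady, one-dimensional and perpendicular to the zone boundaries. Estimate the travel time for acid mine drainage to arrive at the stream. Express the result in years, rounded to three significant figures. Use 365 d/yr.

Steady 1-D flow in series ⇒ the Darcy flux q is identical in every zone and the zone head losses add (resistances L/K in series).
Σ(L/K) = 683/3.33 + 532/1.17 + 48.8/897 = 205.1 + 454.7 + 0.05440 = 659.9 d
K_eq = L_total / Σ(L/K) = 1263.8 / 659.9 = 1.915 m/d
q = K_eq · i = 1.915 × 0.011 = 0.02107 m/d (same in every zone)
Zone A: v = q/n = 0.02107/0.28 = 0.07524 m/d → t_A = 683/0.07524 = 9077 d
Zone B: v = q/n = 0.02107/0.42 = 0.05016 m/d → t_B = 532/0.05016 = 10610 d
Zone C: v = q/n = 0.02107/0.27 = 0.07803 m/d → t_C = 48.8/0.07803 = 625.4 d
Total t = 9077 + 10610 + 625.4 = 20310 d
   = 20310 / 365 = 55.6 yr

55.6 years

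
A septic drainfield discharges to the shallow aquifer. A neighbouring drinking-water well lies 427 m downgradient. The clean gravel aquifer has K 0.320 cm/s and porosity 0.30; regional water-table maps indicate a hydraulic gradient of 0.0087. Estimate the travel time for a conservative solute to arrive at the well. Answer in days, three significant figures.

53.3 days

K = 0.320 cm/s × 864 = 276.5 m/d
Specific discharge q = 276.5 × 0.0087 = 2.405 m/d
v_s = q/n_e = 2.405/0.30 = 8.018 m/d
t = L / v = 427 / 8.018 = 53.26 d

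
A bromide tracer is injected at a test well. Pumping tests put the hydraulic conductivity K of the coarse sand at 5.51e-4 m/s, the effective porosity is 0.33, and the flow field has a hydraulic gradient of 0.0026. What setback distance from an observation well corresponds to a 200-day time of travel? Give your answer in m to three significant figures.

K = 5.51e-4 m/s × 86400 s/d = 47.61 m/d
Specific discharge q = 47.61 × 0.0026 = 0.1238 m/d
Seepage velocity v = q / n = 0.1238 / 0.33 = 0.3751 m/d
L = v × T = 0.3751 × 200 = 75.02 m

75.0 m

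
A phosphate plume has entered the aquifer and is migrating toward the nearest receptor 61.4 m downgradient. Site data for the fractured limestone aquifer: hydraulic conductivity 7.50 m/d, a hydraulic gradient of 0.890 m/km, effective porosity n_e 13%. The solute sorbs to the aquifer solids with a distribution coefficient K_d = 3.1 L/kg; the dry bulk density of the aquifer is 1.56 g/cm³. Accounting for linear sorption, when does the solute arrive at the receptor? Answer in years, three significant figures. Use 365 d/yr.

Specific discharge q = 7.50 × 8.9e-4 = 0.006675 m/d
Average linear velocity = 0.006675 / 0.13 = 0.05135 m/d
Retardation R = 1 + ρ_b·K_d/n = 1 + 1.56×3.1/0.13 = 38.20
Contaminant velocity v_c = v/R = 0.05135/38.20 = 0.001344 m/d
t = L/v_c = 61.4/0.001344 = 45680 d
   = 45680/365 = 125 yr

125 years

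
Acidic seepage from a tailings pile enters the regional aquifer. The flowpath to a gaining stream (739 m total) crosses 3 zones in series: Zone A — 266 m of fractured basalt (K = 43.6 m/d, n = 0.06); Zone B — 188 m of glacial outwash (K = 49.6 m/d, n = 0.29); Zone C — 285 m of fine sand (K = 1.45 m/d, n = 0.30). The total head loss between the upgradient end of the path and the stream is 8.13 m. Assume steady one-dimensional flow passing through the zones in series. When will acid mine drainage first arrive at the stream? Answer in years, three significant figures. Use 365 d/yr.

Continuity: the same q passes through each zone, so ΔH = q·Σ(L_j/K_j) — the zones act as resistances in series.
Σ(L/K) = 266/43.6 + 188/49.6 + 285/1.45 = 6.101 + 3.790 + 196.6 = 206.4 d
q = ΔH / Σ(L/K) = 8.13 / 206.4 = 0.03938 m/d (same in every zone)
Zone A: v = q/n = 0.03938/0.06 = 0.6564 m/d → t_A = 266/0.6564 = 405.3 d
Zone B: v = q/n = 0.03938/0.29 = 0.1358 m/d → t_B = 188/0.1358 = 1384 d
Zone C: v = q/n = 0.03938/0.30 = 0.1313 m/d → t_C = 285/0.1313 = 2171 d
Total t = 405.3 + 1384 + 2171 = 3961 d
   = 3961 / 365 = 10.9 yr

10.9 years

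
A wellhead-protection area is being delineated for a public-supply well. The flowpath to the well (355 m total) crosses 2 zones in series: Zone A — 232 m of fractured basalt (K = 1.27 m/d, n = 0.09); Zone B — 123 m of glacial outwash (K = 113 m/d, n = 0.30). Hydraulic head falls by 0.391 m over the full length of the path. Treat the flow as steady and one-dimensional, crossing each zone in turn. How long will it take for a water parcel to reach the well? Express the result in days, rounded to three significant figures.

27200 days

Continuity: the same q passes through each zone, so ΔH = q·Σ(L_j/K_j) — the zones act as resistances in series.
Σ(L/K) = 232/1.27 + 123/113 = 182.7 + 1.088 = 183.8 d
q = ΔH / Σ(L/K) = 0.391 / 183.8 = 0.002128 m/d (same in every zone)
Zone A: v = q/n = 0.002128/0.09 = 0.02364 m/d → t_A = 232/0.02364 = 9813 d
Zone B: v = q/n = 0.002128/0.30 = 0.007092 m/d → t_B = 123/0.007092 = 17340 d
Total t = 9813 + 17340 = 27160 d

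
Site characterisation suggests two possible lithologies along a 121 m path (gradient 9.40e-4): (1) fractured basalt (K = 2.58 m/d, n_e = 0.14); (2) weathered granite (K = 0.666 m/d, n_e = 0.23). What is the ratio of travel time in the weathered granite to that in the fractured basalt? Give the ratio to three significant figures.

6.36

Unit 1 (fractured basalt): v = 2.58×9.4e-4/0.14 = 0.01732 m/d, t = 121/0.01732 = 6985 d
Unit 2 (weathered granite): v = 0.666×9.4e-4/0.23 = 0.002722 m/d, t = 121/0.002722 = 44450 d
t(weathered granite) / t(fractured basalt) = 44450/6985 = 6.36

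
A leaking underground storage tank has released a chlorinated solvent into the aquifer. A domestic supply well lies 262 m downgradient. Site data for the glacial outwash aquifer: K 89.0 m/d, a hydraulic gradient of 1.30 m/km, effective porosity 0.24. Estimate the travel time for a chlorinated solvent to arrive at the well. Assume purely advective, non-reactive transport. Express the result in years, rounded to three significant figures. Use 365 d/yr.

1.49 years

q = Ki = 89.0 × 0.0013 = 0.1157 m/d
Average linear velocity = 0.1157 / 0.24 = 0.4821 m/d
t = L / v = 262 / 0.4821 = 543.5 d
   = 543.5 / 365 = 1.49 yr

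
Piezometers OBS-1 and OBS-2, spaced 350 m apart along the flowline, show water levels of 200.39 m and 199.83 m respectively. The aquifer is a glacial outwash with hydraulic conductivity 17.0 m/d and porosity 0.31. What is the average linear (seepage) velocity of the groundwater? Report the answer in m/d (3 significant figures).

Hydraulic gradient i = (200.39 − 199.83) / 350 = 0.56 / 350 = 0.001600
q = Ki = 17.0 × 0.001600 = 0.02720 m/d
Seepage velocity v = q / n = 0.02720 / 0.31 = 0.08774 m/d

0.0877 m/d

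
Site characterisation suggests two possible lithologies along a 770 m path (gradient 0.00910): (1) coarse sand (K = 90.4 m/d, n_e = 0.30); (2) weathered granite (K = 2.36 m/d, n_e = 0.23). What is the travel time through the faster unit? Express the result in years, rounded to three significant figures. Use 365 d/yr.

0.769 years

Unit 1 (coarse sand): v = 90.4×0.0091/0.30 = 2.742 m/d, t = 770/2.742 = 280.8 d
Unit 2 (weathered granite): v = 2.36×0.0091/0.23 = 0.09337 m/d, t = 770/0.09337 = 8246 d
Faster: 280.8 d / 365 = 0.769 yr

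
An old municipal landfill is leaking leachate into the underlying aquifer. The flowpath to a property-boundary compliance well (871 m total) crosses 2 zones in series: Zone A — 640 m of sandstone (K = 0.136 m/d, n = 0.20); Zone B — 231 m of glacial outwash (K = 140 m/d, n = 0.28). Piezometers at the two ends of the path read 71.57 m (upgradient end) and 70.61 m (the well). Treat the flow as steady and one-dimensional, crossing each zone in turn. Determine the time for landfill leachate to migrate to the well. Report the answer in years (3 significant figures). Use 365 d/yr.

2590 years

Total head drop ΔH = 71.57 − 70.61 = 0.96 m
Continuity: the same q passes through each zone, so ΔH = q·Σ(L_j/K_j) — the zones act as resistances in series.
Σ(L/K) = 640/0.136 + 231/140 = 4706 + 1.650 = 4708 d
q = ΔH / Σ(L/K) = 0.96 / 4708 = 2.039e-4 m/d (same in every zone)
Zone A: v = q/n = 2.039e-4/0.20 = 0.001020 m/d → t_A = 640/0.001020 = 627700 d
Zone B: v = q/n = 2.039e-4/0.28 = 7.283e-4 m/d → t_B = 231/7.283e-4 = 317200 d
Total t = 627700 + 317200 = 944800 d
   = 944800 / 365 = 2590 yr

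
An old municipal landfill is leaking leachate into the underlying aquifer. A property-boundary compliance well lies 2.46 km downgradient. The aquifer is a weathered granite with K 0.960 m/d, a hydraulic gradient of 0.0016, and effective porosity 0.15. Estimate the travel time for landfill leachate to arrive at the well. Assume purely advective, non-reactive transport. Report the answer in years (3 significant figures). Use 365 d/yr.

q = Ki = 0.960 × 0.0016 = 0.001536 m/d
Average linear velocity = 0.001536 / 0.15 = 0.01024 m/d
L = 2.46 km = 2460 m
t = L / v = 2460 / 0.01024 = 240200 d
   = 240200 / 365 = 658 yr

658 years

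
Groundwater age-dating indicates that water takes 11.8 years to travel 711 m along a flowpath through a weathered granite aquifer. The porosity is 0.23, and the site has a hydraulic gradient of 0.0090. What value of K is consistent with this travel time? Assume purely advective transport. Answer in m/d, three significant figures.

4.22 m/d

t = 11.8 years = 4307 d
v = L / t = 711 / 4307 = 0.1651 m/d
K = v · n / i = 0.1651 × 0.23 / 0.0090 = 4.22 m/d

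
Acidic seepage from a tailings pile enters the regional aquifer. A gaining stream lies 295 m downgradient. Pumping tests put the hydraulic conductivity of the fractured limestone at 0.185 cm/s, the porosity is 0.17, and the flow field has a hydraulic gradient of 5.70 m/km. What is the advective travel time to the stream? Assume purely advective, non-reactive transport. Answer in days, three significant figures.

K = 0.185 cm/s × 864 = 159.8 m/d
Specific discharge q = 159.8 × 0.0057 = 0.9111 m/d
v = Ki/n = 159.8·0.0057/0.17 = 5.359 m/d
t = L / v = 295 / 5.359 = 55.04 d

55.0 days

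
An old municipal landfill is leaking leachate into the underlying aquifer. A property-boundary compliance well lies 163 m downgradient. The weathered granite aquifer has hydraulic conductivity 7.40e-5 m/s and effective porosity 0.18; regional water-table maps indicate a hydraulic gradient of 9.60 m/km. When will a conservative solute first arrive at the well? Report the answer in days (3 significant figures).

K = 7.40e-5 m/s × 86400 s/d = 6.394 m/d
Specific discharge q = 6.394 × 0.0096 = 0.06138 m/d
Seepage velocity v = q / n = 0.06138 / 0.18 = 0.3410 m/d
t = L / v = 163 / 0.3410 = 478.0 d

478 days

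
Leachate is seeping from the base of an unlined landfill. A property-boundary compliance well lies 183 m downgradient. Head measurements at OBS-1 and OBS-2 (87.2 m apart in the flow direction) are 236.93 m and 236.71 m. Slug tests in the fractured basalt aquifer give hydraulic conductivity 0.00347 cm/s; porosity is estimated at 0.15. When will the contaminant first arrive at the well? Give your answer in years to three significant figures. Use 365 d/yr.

Hydraulic gradient i = (236.93 − 236.71) / 87.2 = 0.22 / 87.2 = 0.002523
K = 0.00347 cm/s × 864 = 2.998 m/d
Darcy flux q = K·i = 2.998 × 0.002523 = 0.007564 m/d
v_s = q/n_e = 0.007564/0.15 = 0.05043 m/d
t = L / v = 183 / 0.05043 = 3629 d
   = 3629 / 365 = 9.94 yr

9.94 years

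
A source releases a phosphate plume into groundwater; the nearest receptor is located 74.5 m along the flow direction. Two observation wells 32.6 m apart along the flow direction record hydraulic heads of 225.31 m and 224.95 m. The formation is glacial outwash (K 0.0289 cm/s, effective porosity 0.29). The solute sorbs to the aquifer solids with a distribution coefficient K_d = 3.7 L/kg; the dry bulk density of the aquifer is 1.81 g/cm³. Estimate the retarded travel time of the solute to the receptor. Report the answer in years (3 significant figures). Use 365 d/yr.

5.17 years

Hydraulic gradient i = (225.31 − 224.95) / 32.6 = 0.36 / 32.6 = 0.01104
K = 0.0289 cm/s × 864 = 24.97 m/d
Specific discharge q = 24.97 × 0.01104 = 0.2757 m/d
v = Ki/n = 24.97·0.01104/0.29 = 0.9508 m/d
Retardation R = 1 + ρ_b·K_d/n = 1 + 1.81×3.7/0.29 = 24.09
Contaminant velocity v_c = v/R = 0.9508/24.09 = 0.03946 m/d
t = L/v_c = 74.5/0.03946 = 1888 d
   = 1888/365 = 5.17 yr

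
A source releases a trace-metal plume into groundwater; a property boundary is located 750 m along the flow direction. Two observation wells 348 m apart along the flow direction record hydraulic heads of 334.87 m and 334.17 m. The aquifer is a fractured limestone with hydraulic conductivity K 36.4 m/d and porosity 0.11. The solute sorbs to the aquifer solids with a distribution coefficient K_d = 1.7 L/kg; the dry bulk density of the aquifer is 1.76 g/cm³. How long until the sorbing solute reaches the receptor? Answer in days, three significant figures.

31800 days

Hydraulic gradient i = (334.87 − 334.17) / 348 = 0.70 / 348 = 0.002011
q = Ki = 36.4 × 0.002011 = 0.07322 m/d
Seepage velocity v = q / n = 0.07322 / 0.11 = 0.6656 m/d
Retardation R = 1 + ρ_b·K_d/n = 1 + 1.76×1.7/0.11 = 28.20
Contaminant velocity v_c = v/R = 0.6656/28.20 = 0.02360 m/d
t = L/v_c = 750/0.02360 = 31770 d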